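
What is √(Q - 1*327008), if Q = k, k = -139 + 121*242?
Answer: I*√297865 ≈ 545.77*I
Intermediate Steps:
k = 29143 (k = -139 + 29282 = 29143)
Q = 29143
√(Q - 1*327008) = √(29143 - 1*327008) = √(29143 - 327008) = √(-297865) = I*√297865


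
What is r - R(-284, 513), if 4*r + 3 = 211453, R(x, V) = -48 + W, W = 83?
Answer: 105655/2 ≈ 52828.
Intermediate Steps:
R(x, V) = 35 (R(x, V) = -48 + 83 = 35)
r = 105725/2 (r = -¾ + (¼)*211453 = -¾ + 211453/4 = 105725/2 ≈ 52863.)
r - R(-284, 513) = 105725/2 - 1*35 = 105725/2 - 35 = 105655/2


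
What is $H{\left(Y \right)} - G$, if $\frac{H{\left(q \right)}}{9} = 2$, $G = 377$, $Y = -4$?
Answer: $-359$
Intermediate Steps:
$H{\left(q \right)} = 18$ ($H{\left(q \right)} = 9 \cdot 2 = 18$)
$H{\left(Y \right)} - G = 18 - 377 = -359$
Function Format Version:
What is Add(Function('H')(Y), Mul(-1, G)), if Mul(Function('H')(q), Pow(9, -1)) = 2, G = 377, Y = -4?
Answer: -359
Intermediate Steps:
Function('H')(q) = 18 (Function('H')(q) = Mul(9, 2) = 18)
Add(Function('H')(Y), Mul(-1, G)) = Add(18, Mul(-1, 377)) = Add(18, -377) = -359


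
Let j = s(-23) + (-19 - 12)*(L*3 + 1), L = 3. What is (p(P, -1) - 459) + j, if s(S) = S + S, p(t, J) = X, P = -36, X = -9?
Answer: -824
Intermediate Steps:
p(t, J) = -9
s(S) = 2*S
j = -356 (j = 2*(-23) + (-19 - 12)*(3*3 + 1) = -46 - 31*(9 + 1) = -46 - 31*10 = -46 - 310 = -356)
(p(P, -1) - 459) + j = (-9 - 459) - 356 = -468 - 356 = -824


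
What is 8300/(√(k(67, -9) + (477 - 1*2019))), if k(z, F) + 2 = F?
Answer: -8300*I*√1553/1553 ≈ -210.62*I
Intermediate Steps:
k(z, F) = -2 + F
8300/(√(k(67, -9) + (477 - 1*2019))) = 8300/(√((-2 - 9) + (477 - 1*2019))) = 8300/(√(-11 + (477 - 2019))) = 8300/(√(-11 - 1542)) = 8300/(√(-1553)) = 8300/((I*√1553)) = 8300*(-I*√1553/1553) = -8300*I*√1553/1553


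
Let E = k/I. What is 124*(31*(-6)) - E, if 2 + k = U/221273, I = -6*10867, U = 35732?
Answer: -166377263031079/7213721073 ≈ -23064.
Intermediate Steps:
I = -65202
k = -406814/221273 (k = -2 + 35732/221273 = -406814/221273 ≈ -1.8385)
E = 203407/7213721073 (E = -406814/221273/(-65202) = -406814/221273*(-1/65202) = 203407/7213721073 ≈ 2.8197e-5)
124*(31*(-6)) - E = 124*(31*(-6)) - 1*203407/7213721073 = 124*(-186) - 203407/7213721073 = -23064 - 203407/7213721073 = -166377263031079/7213721073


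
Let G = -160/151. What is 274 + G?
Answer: 41214/151 ≈ 272.94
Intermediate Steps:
G = -160/151 (G = -160*1/151 = -160/151 ≈ -1.0596)
274 + G = 274 - 160/151 = 41214/151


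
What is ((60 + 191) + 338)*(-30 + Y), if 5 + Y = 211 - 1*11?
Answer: 97185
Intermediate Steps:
Y = 195 (Y = -5 + (211 - 1*11) = -5 + (211 - 11) = -5 + 200 = 195)
((60 + 191) + 338)*(-30 + Y) = ((60 + 191) + 338)*(-30 + 195) = (251 + 338)*165 = 589*165 = 97185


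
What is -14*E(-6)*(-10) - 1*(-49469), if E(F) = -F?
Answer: 50309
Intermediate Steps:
-14*E(-6)*(-10) - 1*(-49469) = -(-14)*(-6)*(-10) - 1*(-49469) = -14*6*(-10) + 49469 = -84*(-10) + 49469 = 840 + 49469 = 50309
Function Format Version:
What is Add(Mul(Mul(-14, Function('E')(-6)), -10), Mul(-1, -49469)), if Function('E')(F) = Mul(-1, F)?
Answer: 50309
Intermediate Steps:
Add(Mul(Mul(-14, Function('E')(-6)), -10), Mul(-1, -49469)) = Add(Mul(Mul(-14, Mul(-1, -6)), -10), Mul(-1, -49469)) = Add(Mul(Mul(-14, 6), -10), 49469) = Add(Mul(-84, -10), 49469) = Add(840, 49469) = 50309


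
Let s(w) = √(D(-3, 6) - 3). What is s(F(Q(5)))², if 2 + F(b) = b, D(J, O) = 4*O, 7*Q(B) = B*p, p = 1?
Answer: 21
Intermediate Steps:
Q(B) = B/7 (Q(B) = (B*1)/7 = B/7)
F(b) = -2 + b
s(w) = √21 (s(w) = √(4*6 - 3) = √(24 - 3) = √21)
s(F(Q(5)))² = (√21)² = 21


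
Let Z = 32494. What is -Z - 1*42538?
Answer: -75032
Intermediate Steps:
-Z - 1*42538 = -1*32494 - 1*42538 = -32494 - 42538 = -75032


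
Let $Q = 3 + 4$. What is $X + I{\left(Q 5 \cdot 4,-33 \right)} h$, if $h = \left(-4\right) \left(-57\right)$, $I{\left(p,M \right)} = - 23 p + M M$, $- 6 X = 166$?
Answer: $- \frac{1457687}{3} \approx -4.859 \cdot 10^{5}$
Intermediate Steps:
$Q = 7$
$X = - \frac{83}{3}$ ($X = \left(- \frac{1}{6}\right) 166 = - \frac{83}{3} \approx -27.667$)
$I{\left(p,M \right)} = M^{2} - 23 p$ ($I{\left(p,M \right)} = - 23 p + M^{2} = M^{2} - 23 p$)
$h = 228$
$X + I{\left(Q 5 \cdot 4,-33 \right)} h = - \frac{83}{3} + \left(\left(-33\right)^{2} - 23 \cdot 7 \cdot 5 \cdot 4\right) 228 = - \frac{83}{3} + \left(1089 - 23 \cdot 35 \cdot 4\right) 228 = - \frac{83}{3} + \left(1089 - 3220\right) 228 = - \frac{83}{3} - 485868 = - \frac{1457687}{3}$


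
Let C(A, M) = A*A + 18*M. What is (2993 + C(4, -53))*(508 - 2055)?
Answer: -3179085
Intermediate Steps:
C(A, M) = A² + 18*M
(2993 + C(4, -53))*(508 - 2055) = (2993 + (4² + 18*(-53)))*(508 - 2055) = (2993 + (16 - 954))*(-1547) = (2993 - 938)*(-1547) = 2055*(-1547) = -3179085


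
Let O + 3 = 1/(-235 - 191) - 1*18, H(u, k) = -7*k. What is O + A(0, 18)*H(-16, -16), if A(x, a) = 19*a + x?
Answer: 16308557/426 ≈ 38283.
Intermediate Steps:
A(x, a) = x + 19*a
O = -8947/426 (O = -3 + (1/(-235 - 191) - 1*18) = -3 + (1/(-426) - 18) = -3 + (-1/426 - 18) = -3 - 7669/426 = -8947/426 ≈ -21.002)
O + A(0, 18)*H(-16, -16) = -8947/426 + (0 + 19*18)*(-7*(-16)) = -8947/426 + (0 + 342)*112 = -8947/426 + 342*112 = -8947/426 + 38304 = 16308557/426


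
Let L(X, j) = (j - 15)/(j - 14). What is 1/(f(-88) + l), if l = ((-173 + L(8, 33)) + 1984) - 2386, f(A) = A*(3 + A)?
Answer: 19/131213 ≈ 0.00014480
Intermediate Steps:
L(X, j) = (-15 + j)/(-14 + j)
l = -10907/19 (l = ((-173 + (-15 + 33)/(-14 + 33)) + 1984) - 2386 = ((-173 + 18/19) + 1984) - 2386 = (-3269/19 + 1984) - 2386 = 34427/19 - 2386 = -10907/19 ≈ -574.05)
1/(f(-88) + l) = 1/(-88*(3 - 88) - 10907/19) = 1/(-88*(-85) - 10907/19) = 1/(7480 - 10907/19) = 1/(131213/19) = 19/131213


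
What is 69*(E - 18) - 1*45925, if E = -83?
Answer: -52894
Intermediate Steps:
69*(E - 18) - 1*45925 = 69*(-83 - 18) - 1*45925 = 69*(-101) - 45925 = -6969 - 45925 = -52894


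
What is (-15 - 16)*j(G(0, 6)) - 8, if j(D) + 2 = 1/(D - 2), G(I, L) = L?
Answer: 185/4 ≈ 46.250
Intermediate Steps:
j(D) = -2 + 1/(-2 + D) (j(D) = -2 + 1/(D - 2) = -2 + 1/(-2 + D))
(-15 - 16)*j(G(0, 6)) - 8 = (-15 - 16)*((5 - 2*6)/(-2 + 6)) - 8 = -31*(5 - 12)/4 - 8 = -31*(-7)/4 - 8 = -31*(-7/4) - 8 = 217/4 - 8 = 185/4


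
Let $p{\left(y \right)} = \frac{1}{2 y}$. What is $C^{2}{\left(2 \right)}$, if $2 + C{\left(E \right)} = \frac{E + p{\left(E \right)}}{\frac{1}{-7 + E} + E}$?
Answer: $\frac{9}{16} \approx 0.5625$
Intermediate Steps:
$p{\left(y \right)} = \frac{1}{2 y}$
$C{\left(E \right)} = -2 + \frac{E + \frac{1}{2 E}}{E + \frac{1}{-7 + E}}$ ($C{\left(E \right)} = -2 + \frac{E + \frac{1}{2 E}}{\frac{1}{-7 + E} + E} = -2 + \frac{E + \frac{1}{2 E}}{E + \frac{1}{-7 + E}}$)
$C^{2}{\left(2 \right)} = \left(\frac{-7 - 2 \left(3 - 28 + 2 \cdot 2^{2}\right)}{2 \cdot 2 \left(1 + 2^{2} - 14\right)}\right)^{2} = \left(\frac{1}{2} \cdot \frac{1}{2} \frac{1}{1 + 4 - 14} \left(-7 - 2 \left(3 - 28 + 2 \cdot 4\right)\right)\right)^{2} = \left(\frac{1}{2} \cdot \frac{1}{2} \frac{1}{-9} \left(-7 - 2 \left(3 - 28 + 8\right)\right)\right)^{2} = \left(\frac{1}{2} \cdot \frac{1}{2} \left(- \frac{1}{9}\right) \left(-7 - 2 \left(-17\right)\right)\right)^{2} = \left(\frac{1}{2} \cdot \frac{1}{2} \left(- \frac{1}{9}\right) \left(-7 + 34\right)\right)^{2} = \left(\frac{1}{2} \cdot \frac{1}{2} \left(- \frac{1}{9}\right) 27\right)^{2} = \left(- \frac{3}{4}\right)^{2} = \frac{9}{16}$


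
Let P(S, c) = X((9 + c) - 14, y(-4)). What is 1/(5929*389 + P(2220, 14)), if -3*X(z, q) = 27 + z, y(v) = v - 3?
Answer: 1/2306369 ≈ 4.3358e-7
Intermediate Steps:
y(v) = -3 + v
X(z, q) = -9 - z/3 (X(z, q) = -(27 + z)/3 = -9 - z/3)
P(S, c) = -22/3 - c/3 (P(S, c) = -9 - ((9 + c) - 14)/3 = -9 - (-5 + c)/3 = -9 + (5/3 - c/3) = -22/3 - c/3)
1/(5929*389 + P(2220, 14)) = 1/(5929*389 + (-22/3 - 1/3*14)) = 1/(2306381 + (-22/3 - 14/3)) = 1/(2306381 - 12) = 1/2306369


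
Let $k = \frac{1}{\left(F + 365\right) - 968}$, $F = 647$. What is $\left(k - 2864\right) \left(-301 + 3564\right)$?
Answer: $- \frac{411186945}{44} \approx -9.3452 \cdot 10^{6}$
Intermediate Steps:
$k = \frac{1}{44}$ ($k = \frac{1}{\left(647 + 365\right) - 968} = \frac{1}{1012 - 968} = \frac{1}{44} \approx 0.022727$)
$\left(k - 2864\right) \left(-301 + 3564\right) = \left(\frac{1}{44} - 2864\right) \left(-301 + 3564\right) = \left(- \frac{126015}{44}\right) 3263 = - \frac{411186945}{44}$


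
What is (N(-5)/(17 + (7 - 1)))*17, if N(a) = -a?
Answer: 85/23 ≈ 3.6957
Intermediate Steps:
(N(-5)/(17 + (7 - 1)))*17 = ((-1*(-5))/(17 + (7 - 1)))*17 = (5/(17 + 6))*17 = (5/23)*17 = 85/23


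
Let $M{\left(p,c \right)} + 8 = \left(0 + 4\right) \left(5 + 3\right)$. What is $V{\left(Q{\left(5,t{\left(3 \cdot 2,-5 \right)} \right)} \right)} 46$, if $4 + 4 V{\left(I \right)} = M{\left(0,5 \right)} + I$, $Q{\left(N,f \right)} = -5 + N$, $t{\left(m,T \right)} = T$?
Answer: $230$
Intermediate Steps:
$M{\left(p,c \right)} = 24$ ($M{\left(p,c \right)} = -8 + \left(0 + 4\right) \left(5 + 3\right) = -8 + 4 \cdot 8 = -8 + 32 = 24$)
$V{\left(I \right)} = 5 + \frac{I}{4}$ ($V{\left(I \right)} = -1 + \frac{24 + I}{4} = -1 + \left(6 + \frac{I}{4}\right) = 5 + \frac{I}{4}$)
$V{\left(Q{\left(5,t{\left(3 \cdot 2,-5 \right)} \right)} \right)} 46 = \left(5 + \frac{-5 + 5}{4}\right) 46 = \left(5 + \frac{1}{4} \cdot 0\right) 46 = \left(5 + 0\right) 46 = 5 \cdot 46 = 230$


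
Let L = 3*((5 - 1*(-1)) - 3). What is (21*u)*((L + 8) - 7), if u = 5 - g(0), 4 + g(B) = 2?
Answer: 1470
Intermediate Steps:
g(B) = -2 (g(B) = -4 + 2 = -2)
L = 9 (L = 3*((5 + 1) - 3) = 3*(6 - 3) = 3*3 = 9)
u = 7 (u = 5 - 1*(-2) = 5 + 2 = 7)
(21*u)*((L + 8) - 7) = (21*7)*((9 + 8) - 7) = 147*(17 - 7) = 147*10 = 1470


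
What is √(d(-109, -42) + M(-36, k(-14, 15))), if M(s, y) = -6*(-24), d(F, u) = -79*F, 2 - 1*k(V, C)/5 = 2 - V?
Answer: √8755 ≈ 93.568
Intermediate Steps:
k(V, C) = 5*V (k(V, C) = 10 - 5*(2 - V) = 10 + (-10 + 5*V) = 5*V)
M(s, y) = 144
√(d(-109, -42) + M(-36, k(-14, 15))) = √(-79*(-109) + 144) = √(8611 + 144) = √8755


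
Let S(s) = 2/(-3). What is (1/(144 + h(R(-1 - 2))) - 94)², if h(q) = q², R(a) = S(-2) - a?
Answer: 15982269241/1809025 ≈ 8834.7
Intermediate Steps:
S(s) = -⅔ (S(s) = 2*(-⅓) = -⅔)
R(a) = -⅔ - a
(1/(144 + h(R(-1 - 2))) - 94)² = (1/(144 + (-⅔ - (-1 - 2))²) - 94)² = (1/(144 + (-⅔ - 1*(-3))²) - 94)² = (1/(144 + (-⅔ + 3)²) - 94)² = (1/(144 + (7/3)²) - 94)² = (1/(144 + 49/9) - 94)² = (1/(1345/9) - 94)² = (9/1345 - 94)² = (-126421/1345)² = 15982269241/1809025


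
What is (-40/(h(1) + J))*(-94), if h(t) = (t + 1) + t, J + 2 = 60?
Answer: 3760/61 ≈ 61.639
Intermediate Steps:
J = 58 (J = -2 + 60 = 58)
h(t) = 1 + 2*t (h(t) = (1 + t) + t = 1 + 2*t)
(-40/(h(1) + J))*(-94) = (-40/((1 + 2*1) + 58))*(-94) = (-40/((1 + 2) + 58))*(-94) = (-40/(3 + 58))*(-94) = (-40/61)*(-94) = ((1/61)*(-40))*(-94) = -40/61*(-94) = 3760/61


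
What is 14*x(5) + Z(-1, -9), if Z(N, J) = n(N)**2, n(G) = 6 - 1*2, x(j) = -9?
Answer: -110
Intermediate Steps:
n(G) = 4 (n(G) = 6 - 2 = 4)
Z(N, J) = 16 (Z(N, J) = 4**2 = 16)
14*x(5) + Z(-1, -9) = 14*(-9) + 16 = -126 + 16 = -110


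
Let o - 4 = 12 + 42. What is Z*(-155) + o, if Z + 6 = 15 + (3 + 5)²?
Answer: -11257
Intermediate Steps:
o = 58 (o = 4 + (12 + 42) = 4 + 54 = 58)
Z = 73 (Z = -6 + (15 + (3 + 5)²) = -6 + (15 + 8²) = -6 + (15 + 64) = -6 + 79 = 73)
Z*(-155) + o = 73*(-155) + 58 = -11315 + 58 = -11257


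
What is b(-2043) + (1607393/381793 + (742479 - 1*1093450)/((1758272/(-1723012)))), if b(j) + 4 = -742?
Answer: 57595667094755179/167823985424 ≈ 3.4319e+5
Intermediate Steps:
b(j) = -746 (b(j) = -4 - 742 = -746)
b(-2043) + (1607393/381793 + (742479 - 1*1093450)/((1758272/(-1723012)))) = -746 + (1607393/381793 + (742479 - 1*1093450)/((1758272/(-1723012)))) = -746 + (1607393*(1/381793) + (742479 - 1093450)/((1758272*(-1/1723012)))) = -746 + (1607393/381793 - 350971/(-439568/430753)) = -746 + (1607393/381793 - 350971*(-430753/439568)) = -746 + (1607393/381793 + 151181811163/439568) = -746 + 57720863787881483/167823985424 = 57595667094755179/167823985424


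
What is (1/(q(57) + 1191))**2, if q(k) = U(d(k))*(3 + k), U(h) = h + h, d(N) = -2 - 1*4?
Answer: 1/221841 ≈ 4.5077e-6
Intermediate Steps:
d(N) = -6 (d(N) = -2 - 4 = -6)
U(h) = 2*h
q(k) = -36 - 12*k (q(k) = (2*(-6))*(3 + k) = -12*(3 + k) = -36 - 12*k)
(1/(q(57) + 1191))**2 = (1/((-36 - 12*57) + 1191))**2 = (1/((-36 - 684) + 1191))**2 = (1/(-720 + 1191))**2 = (1/471)**2 = 1/221841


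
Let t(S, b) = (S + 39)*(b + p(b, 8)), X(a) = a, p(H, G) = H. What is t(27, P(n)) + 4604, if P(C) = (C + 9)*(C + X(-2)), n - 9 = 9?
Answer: 61628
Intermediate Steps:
n = 18 (n = 9 + 9 = 18)
P(C) = (-2 + C)*(9 + C) (P(C) = (C + 9)*(C - 2) = (9 + C)*(-2 + C) = (-2 + C)*(9 + C))
t(S, b) = 2*b*(39 + S) (t(S, b) = (S + 39)*(b + b) = (39 + S)*(2*b) = 2*b*(39 + S))
t(27, P(n)) + 4604 = 2*(-18 + 18**2 + 7*18)*(39 + 27) + 4604 = 2*(-18 + 324 + 126)*66 + 4604 = 2*432*66 + 4604 = 57024 + 4604 = 61628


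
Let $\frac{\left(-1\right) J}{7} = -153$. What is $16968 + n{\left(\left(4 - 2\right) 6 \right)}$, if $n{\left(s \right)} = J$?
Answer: $18039$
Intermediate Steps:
$J = 1071$ ($J = \left(-7\right) \left(-153\right) = 1071$)
$n{\left(s \right)} = 1071$
$16968 + n{\left(\left(4 - 2\right) 6 \right)} = 16968 + 1071 = 18039$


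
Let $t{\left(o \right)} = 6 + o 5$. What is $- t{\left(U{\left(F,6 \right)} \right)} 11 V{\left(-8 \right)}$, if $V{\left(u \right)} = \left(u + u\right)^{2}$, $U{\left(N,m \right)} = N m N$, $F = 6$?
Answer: $-3058176$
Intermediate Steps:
$U{\left(N,m \right)} = m N^{2}$
$t{\left(o \right)} = 6 + 5 o$
$V{\left(u \right)} = 4 u^{2}$ ($V{\left(u \right)} = \left(2 u\right)^{2} = 4 u^{2}$)
$- t{\left(U{\left(F,6 \right)} \right)} 11 V{\left(-8 \right)} = - (6 + 5 \cdot 6 \cdot 6^{2}) 11 \cdot 4 \left(-8\right)^{2} = - (6 + 5 \cdot 6 \cdot 36) 11 \cdot 4 \cdot 64 = - (6 + 5 \cdot 216) 11 \cdot 256 = - (6 + 1080) 11 \cdot 256 = \left(-1\right) 1086 \cdot 11 \cdot 256 = \left(-1086\right) 11 \cdot 256 = \left(-11946\right) 256 = -3058176$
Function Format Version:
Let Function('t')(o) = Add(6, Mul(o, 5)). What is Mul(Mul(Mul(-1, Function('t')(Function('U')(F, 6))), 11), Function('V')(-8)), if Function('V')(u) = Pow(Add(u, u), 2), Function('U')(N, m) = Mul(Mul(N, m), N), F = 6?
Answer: -3058176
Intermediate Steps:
Function('U')(N, m) = Mul(m, Pow(N, 2))
Function('t')(o) = Add(6, Mul(5, o))
Function('V')(u) = Mul(4, Pow(u, 2)) (Function('V')(u) = Pow(Mul(2, u), 2) = Mul(4, Pow(u, 2)))
Mul(Mul(Mul(-1, Function('t')(Function('U')(F, 6))), 11), Function('V')(-8)) = Mul(Mul(Mul(-1, Add(6, Mul(5, Mul(6, Pow(6, 2))))), 11), Mul(4, Pow(-8, 2))) = Mul(Mul(Mul(-1, Add(6, Mul(5, Mul(6, 36)))), 11), Mul(4, 64)) = Mul(Mul(Mul(-1, Add(6, Mul(5, 216))), 11), 256) = Mul(Mul(Mul(-1, Add(6, 1080)), 11), 256) = Mul(Mul(Mul(-1, 1086), 11), 256) = Mul(Mul(-1086, 11), 256) = Mul(-11946, 256) = -3058176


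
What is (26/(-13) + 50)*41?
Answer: 1968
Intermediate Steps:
(26/(-13) + 50)*41 = (26*(-1/13) + 50)*41 = (-2 + 50)*41 = 48*41 = 1968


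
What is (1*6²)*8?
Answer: 288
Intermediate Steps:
(1*6²)*8 = (1*36)*8 = 36*8 = 288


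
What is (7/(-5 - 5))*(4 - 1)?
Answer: -21/10 ≈ -2.1000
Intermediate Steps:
(7/(-5 - 5))*(4 - 1) = (7/(-10))*3 = (7*(-1/10))*3 = -7/10*3 = -21/10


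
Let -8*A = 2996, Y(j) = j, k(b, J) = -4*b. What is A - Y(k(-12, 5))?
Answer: -845/2 ≈ -422.50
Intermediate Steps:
A = -749/2 (A = -1/8*2996 = -749/2 ≈ -374.50)
A - Y(k(-12, 5)) = -749/2 - (-4)*(-12) = -749/2 - 1*48 = -749/2 - 48 = -845/2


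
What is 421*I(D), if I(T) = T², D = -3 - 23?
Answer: 284596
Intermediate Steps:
D = -26
421*I(D) = 421*(-26)² = 421*676 = 284596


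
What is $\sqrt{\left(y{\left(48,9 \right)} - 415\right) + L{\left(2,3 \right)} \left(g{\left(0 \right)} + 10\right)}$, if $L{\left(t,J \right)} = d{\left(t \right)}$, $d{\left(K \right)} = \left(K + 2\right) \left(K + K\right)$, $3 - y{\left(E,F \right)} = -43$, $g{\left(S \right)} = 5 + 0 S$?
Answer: $i \sqrt{129} \approx 11.358 i$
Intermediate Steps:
$g{\left(S \right)} = 5$ ($g{\left(S \right)} = 5 + 0 = 5$)
$y{\left(E,F \right)} = 46$ ($y{\left(E,F \right)} = 3 - -43 = 3 + 43 = 46$)
$d{\left(K \right)} = 2 K \left(2 + K\right)$ ($d{\left(K \right)} = \left(2 + K\right) 2 K = 2 K \left(2 + K\right)$)
$L{\left(t,J \right)} = 2 t \left(2 + t\right)$
$\sqrt{\left(y{\left(48,9 \right)} - 415\right) + L{\left(2,3 \right)} \left(g{\left(0 \right)} + 10\right)} = \sqrt{\left(46 - 415\right) + 2 \cdot 2 \left(2 + 2\right) \left(5 + 10\right)} = \sqrt{\left(46 - 415\right) + 2 \cdot 2 \cdot 4 \cdot 15} = \sqrt{-369 + 16 \cdot 15} = \sqrt{-369 + 240} = \sqrt{-129} = i \sqrt{129}$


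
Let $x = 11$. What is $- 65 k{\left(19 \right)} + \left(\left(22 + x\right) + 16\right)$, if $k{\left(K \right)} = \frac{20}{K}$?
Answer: $- \frac{369}{19} \approx -19.421$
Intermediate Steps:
$- 65 k{\left(19 \right)} + \left(\left(22 + x\right) + 16\right) = - 65 \cdot \frac{20}{19} + \left(\left(22 + 11\right) + 16\right) = - 65 \cdot 20 \cdot \frac{1}{19} + \left(33 + 16\right) = \left(-65\right) \frac{20}{19} + 49 = - \frac{1300}{19} + 49 = - \frac{369}{19}$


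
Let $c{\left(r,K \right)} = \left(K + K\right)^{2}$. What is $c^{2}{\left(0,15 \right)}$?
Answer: $810000$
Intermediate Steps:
$c{\left(r,K \right)} = 4 K^{2}$ ($c{\left(r,K \right)} = \left(2 K\right)^{2} = 4 K^{2}$)
$c^{2}{\left(0,15 \right)} = \left(4 \cdot 15^{2}\right)^{2} = \left(4 \cdot 225\right)^{2} = 900^{2} = 810000$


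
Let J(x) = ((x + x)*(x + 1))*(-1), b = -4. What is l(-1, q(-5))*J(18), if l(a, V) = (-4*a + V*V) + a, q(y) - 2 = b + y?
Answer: -35568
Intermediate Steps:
q(y) = -2 + y (q(y) = 2 + (-4 + y) = -2 + y)
l(a, V) = V**2 - 3*a (l(a, V) = (-4*a + V**2) + a = (V**2 - 4*a) + a = V**2 - 3*a)
J(x) = -2*x*(1 + x) (J(x) = ((2*x)*(1 + x))*(-1) = (2*x*(1 + x))*(-1) = -2*x*(1 + x))
l(-1, q(-5))*J(18) = ((-2 - 5)**2 - 3*(-1))*(-2*18*(1 + 18)) = ((-7)**2 + 3)*(-2*18*19) = (49 + 3)*(-684) = 52*(-684) = -35568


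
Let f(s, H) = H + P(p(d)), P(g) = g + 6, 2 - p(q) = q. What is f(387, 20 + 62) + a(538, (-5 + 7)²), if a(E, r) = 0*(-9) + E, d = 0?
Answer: 628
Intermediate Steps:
p(q) = 2 - q
P(g) = 6 + g
f(s, H) = 8 + H (f(s, H) = H + (6 + (2 - 1*0)) = H + (6 + (2 + 0)) = H + (6 + 2) = H + 8 = 8 + H)
a(E, r) = E (a(E, r) = 0 + E = E)
f(387, 20 + 62) + a(538, (-5 + 7)²) = (8 + (20 + 62)) + 538 = (8 + 82) + 538 = 90 + 538 = 628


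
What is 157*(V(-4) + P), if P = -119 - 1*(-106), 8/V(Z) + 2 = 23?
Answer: -41605/21 ≈ -1981.2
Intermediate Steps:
V(Z) = 8/21 (V(Z) = 8/(-2 + 23) = 8/21)
P = -13 (P = -119 + 106 = -13)
157*(V(-4) + P) = 157*(8/21 - 13) = 157*(-265/21) = -41605/21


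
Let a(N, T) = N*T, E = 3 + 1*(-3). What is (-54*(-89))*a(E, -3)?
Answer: 0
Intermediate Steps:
E = 0 (E = 3 - 3 = 0)
(-54*(-89))*a(E, -3) = (-54*(-89))*(0*(-3)) = 4806*0 = 0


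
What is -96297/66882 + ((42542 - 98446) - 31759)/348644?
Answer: -6572741339/3886334668 ≈ -1.6912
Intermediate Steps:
-96297/66882 + ((42542 - 98446) - 31759)/348644 = -96297*1/66882 + (-55904 - 31759)*(1/348644) = -32099/22294 - 87663*1/348644 = -32099/22294 - 87663/348644 = -6572741339/3886334668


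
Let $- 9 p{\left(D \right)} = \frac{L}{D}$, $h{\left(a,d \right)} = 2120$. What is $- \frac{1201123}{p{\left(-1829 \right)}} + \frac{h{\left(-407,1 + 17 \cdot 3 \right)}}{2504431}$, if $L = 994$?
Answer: $- \frac{7073831799248959}{355629202} \approx -1.9891 \cdot 10^{7}$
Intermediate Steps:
$p{\left(D \right)} = - \frac{994}{9 D}$ ($p{\left(D \right)} = - \frac{994 \frac{1}{D}}{9} = - \frac{994}{9 D}$)
$- \frac{1201123}{p{\left(-1829 \right)}} + \frac{h{\left(-407,1 + 17 \cdot 3 \right)}}{2504431} = - \frac{1201123}{\left(- \frac{994}{9}\right) \frac{1}{-1829}} + \frac{2120}{2504431} = - \frac{1201123}{\left(- \frac{994}{9}\right) \left(- \frac{1}{1829}\right)} + 2120 \cdot \frac{1}{2504431} = - \frac{1201123}{\frac{994}{16461}} + \frac{2120}{2504431} = \left(-1201123\right) \frac{16461}{994} + \frac{2120}{2504431} = - \frac{2824526529}{142} + \frac{2120}{2504431} = - \frac{7073831799248959}{355629202}$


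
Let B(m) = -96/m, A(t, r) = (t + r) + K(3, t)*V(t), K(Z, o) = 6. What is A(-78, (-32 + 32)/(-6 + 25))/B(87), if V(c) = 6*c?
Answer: 41847/16 ≈ 2615.4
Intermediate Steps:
A(t, r) = r + 37*t (A(t, r) = (t + r) + 6*(6*t) = (r + t) + 36*t = r + 37*t)
A(-78, (-32 + 32)/(-6 + 25))/B(87) = ((-32 + 32)/(-6 + 25) + 37*(-78))/((-96/87)) = (0/19 - 2886)/((-96*1/87)) = (0*(1/19) - 2886)/(-32/29) = (0 - 2886)*(-29/32) = -2886*(-29/32) = 41847/16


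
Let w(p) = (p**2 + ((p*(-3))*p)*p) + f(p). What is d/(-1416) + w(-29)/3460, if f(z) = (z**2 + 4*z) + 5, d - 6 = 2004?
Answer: 4119767/204140 ≈ 20.181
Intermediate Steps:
d = 2010 (d = 6 + 2004 = 2010)
f(z) = 5 + z**2 + 4*z
w(p) = 5 - 3*p**3 + 2*p**2 + 4*p (w(p) = (p**2 + ((p*(-3))*p)*p) + (5 + p**2 + 4*p) = (p**2 + ((-3*p)*p)*p) + (5 + p**2 + 4*p) = (p**2 + (-3*p**2)*p) + (5 + p**2 + 4*p) = (p**2 - 3*p**3) + (5 + p**2 + 4*p) = 5 - 3*p**3 + 2*p**2 + 4*p)
d/(-1416) + w(-29)/3460 = 2010/(-1416) + (5 - 3*(-29)**3 + 2*(-29)**2 + 4*(-29))/3460 = 2010*(-1/1416) + (5 - 3*(-24389) + 2*841 - 116)*(1/3460) = -335/236 + (5 + 73167 + 1682 - 116)*(1/3460) = -335/236 + 74738*(1/3460) = -335/236 + 37369/1730 = 4119767/204140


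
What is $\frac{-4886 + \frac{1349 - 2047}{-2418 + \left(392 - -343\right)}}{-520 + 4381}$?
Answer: $- \frac{8222440}{6498063} \approx -1.2654$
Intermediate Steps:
$\frac{-4886 + \frac{1349 - 2047}{-2418 + \left(392 - -343\right)}}{-520 + 4381} = \frac{-4886 - \frac{698}{-2418 + \left(392 + 343\right)}}{3861} = \left(-4886 - \frac{698}{-2418 + 735}\right) \frac{1}{3861} = \left(-4886 - \frac{698}{-1683}\right) \frac{1}{3861} = \left(-4886 - - \frac{698}{1683}\right) \frac{1}{3861} = \left(-4886 + \frac{698}{1683}\right) \frac{1}{3861} = \left(- \frac{8222440}{1683}\right) \frac{1}{3861} = - \frac{8222440}{6498063}$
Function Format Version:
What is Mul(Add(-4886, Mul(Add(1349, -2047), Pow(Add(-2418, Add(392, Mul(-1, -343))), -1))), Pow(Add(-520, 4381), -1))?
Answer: Rational(-8222440, 6498063) ≈ -1.2654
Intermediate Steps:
Mul(Add(-4886, Mul(Add(1349, -2047), Pow(Add(-2418, Add(392, Mul(-1, -343))), -1))), Pow(Add(-520, 4381), -1)) = Mul(Add(-4886, Mul(-698, Pow(Add(-2418, Add(392, 343)), -1))), Pow(3861, -1)) = Mul(Add(-4886, Mul(-698, Pow(Add(-2418, 735), -1))), Rational(1, 3861)) = Mul(Add(-4886, Mul(-698, Pow(-1683, -1))), Rational(1, 3861)) = Mul(Add(-4886, Mul(-698, Rational(-1, 1683))), Rational(1, 3861)) = Mul(Add(-4886, Rational(698, 1683)), Rational(1, 3861)) = Mul(Rational(-8222440, 1683), Rational(1, 3861)) = Rational(-8222440, 6498063)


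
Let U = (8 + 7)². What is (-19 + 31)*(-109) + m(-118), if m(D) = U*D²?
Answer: 3131592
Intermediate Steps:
U = 225 (U = 15² = 225)
m(D) = 225*D²
(-19 + 31)*(-109) + m(-118) = (-19 + 31)*(-109) + 225*(-118)² = 12*(-109) + 225*13924 = -1308 + 3132900 = 3131592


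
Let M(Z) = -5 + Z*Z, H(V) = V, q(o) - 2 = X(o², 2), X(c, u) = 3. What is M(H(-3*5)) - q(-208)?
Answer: 215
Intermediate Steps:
q(o) = 5 (q(o) = 2 + 3 = 5)
M(Z) = -5 + Z²
M(H(-3*5)) - q(-208) = (-5 + (-3*5)²) - 1*5 = (-5 + (-15)²) - 5 = (-5 + 225) - 5 = 220 - 5 = 215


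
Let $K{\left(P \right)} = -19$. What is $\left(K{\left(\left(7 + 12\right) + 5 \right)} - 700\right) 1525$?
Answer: $-1096475$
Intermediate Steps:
$\left(K{\left(\left(7 + 12\right) + 5 \right)} - 700\right) 1525 = \left(-19 - 700\right) 1525 = \left(-719\right) 1525 = -1096475$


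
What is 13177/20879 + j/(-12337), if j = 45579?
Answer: -789079292/257584223 ≈ -3.0634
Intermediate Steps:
13177/20879 + j/(-12337) = 13177/20879 + 45579/(-12337) = 13177*(1/20879) + 45579*(-1/12337) = 13177/20879 - 45579/12337 = -789079292/257584223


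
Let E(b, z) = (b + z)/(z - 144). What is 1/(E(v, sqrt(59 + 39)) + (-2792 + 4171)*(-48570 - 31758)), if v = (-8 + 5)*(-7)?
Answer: -326588425454/36176955009383680849 + 165*sqrt(2)/36176955009383680849 ≈ -9.0275e-9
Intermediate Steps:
v = 21 (v = -3*(-7) = 21)
E(b, z) = (b + z)/(-144 + z)
1/(E(v, sqrt(59 + 39)) + (-2792 + 4171)*(-48570 - 31758)) = 1/((21 + sqrt(59 + 39))/(-144 + sqrt(59 + 39)) + (-2792 + 4171)*(-48570 - 31758)) = 1/((21 + sqrt(98))/(-144 + sqrt(98)) + 1379*(-80328)) = 1/((21 + 7*sqrt(2))/(-144 + 7*sqrt(2)) - 110772312) = 1/(-110772312 + (21 + 7*sqrt(2))/(-144 + 7*sqrt(2)))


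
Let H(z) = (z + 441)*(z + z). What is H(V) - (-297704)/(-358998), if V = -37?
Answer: -5366450956/179499 ≈ -29897.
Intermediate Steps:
H(z) = 2*z*(441 + z) (H(z) = (441 + z)*(2*z) = 2*z*(441 + z))
H(V) - (-297704)/(-358998) = 2*(-37)*(441 - 37) - (-297704)/(-358998) = 2*(-37)*404 - (-297704)*(-1)/358998 = -29896 - 1*148852/179499 = -29896 - 148852/179499 = -5366450956/179499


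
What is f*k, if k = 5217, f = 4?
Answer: 20868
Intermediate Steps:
f*k = 4*5217 = 20868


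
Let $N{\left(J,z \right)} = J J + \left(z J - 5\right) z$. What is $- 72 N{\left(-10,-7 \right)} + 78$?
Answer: $25638$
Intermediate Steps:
$N{\left(J,z \right)} = J^{2} + z \left(-5 + J z\right)$ ($N{\left(J,z \right)} = J^{2} + \left(J z - 5\right) z = J^{2} + \left(-5 + J z\right) z = J^{2} + z \left(-5 + J z\right)$)
$- 72 N{\left(-10,-7 \right)} + 78 = - 72 \left(\left(-10\right)^{2} - -35 - 10 \left(-7\right)^{2}\right) + 78 = - 72 \left(100 + 35 - 490\right) + 78 = \left(-72\right) \left(-355\right) + 78 = 25560 + 78 = 25638$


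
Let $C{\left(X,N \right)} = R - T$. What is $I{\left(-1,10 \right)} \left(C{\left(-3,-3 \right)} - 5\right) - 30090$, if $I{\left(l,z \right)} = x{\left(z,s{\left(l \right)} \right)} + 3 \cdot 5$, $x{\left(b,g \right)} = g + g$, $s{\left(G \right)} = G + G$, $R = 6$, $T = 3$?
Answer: $-30112$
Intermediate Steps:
$s{\left(G \right)} = 2 G$
$x{\left(b,g \right)} = 2 g$
$I{\left(l,z \right)} = 15 + 4 l$ ($I{\left(l,z \right)} = 2 \cdot 2 l + 3 \cdot 5 = 4 l + 15 = 15 + 4 l$)
$C{\left(X,N \right)} = 3$ ($C{\left(X,N \right)} = 6 - 3 = 3$)
$I{\left(-1,10 \right)} \left(C{\left(-3,-3 \right)} - 5\right) - 30090 = \left(15 + 4 \left(-1\right)\right) \left(3 - 5\right) - 30090 = \left(15 - 4\right) \left(-2\right) - 30090 = 11 \left(-2\right) - 30090 = -22 - 30090 = -30112$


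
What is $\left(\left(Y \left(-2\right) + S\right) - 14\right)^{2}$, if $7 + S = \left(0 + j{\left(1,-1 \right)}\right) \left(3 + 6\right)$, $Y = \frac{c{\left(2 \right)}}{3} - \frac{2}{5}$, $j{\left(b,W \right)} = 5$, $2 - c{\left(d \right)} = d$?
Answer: $\frac{15376}{25} \approx 615.04$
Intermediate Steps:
$c{\left(d \right)} = 2 - d$
$Y = - \frac{2}{5}$ ($Y = \frac{2 - 2}{3} - \frac{2}{5} = \left(2 - 2\right) \frac{1}{3} - \frac{2}{5} = 0 \cdot \frac{1}{3} - \frac{2}{5} = 0 - \frac{2}{5} = - \frac{2}{5} \approx -0.4$)
$S = 38$ ($S = -7 + \left(0 + 5\right) \left(3 + 6\right) = -7 + 5 \cdot 9 = -7 + 45 = 38$)
$\left(\left(Y \left(-2\right) + S\right) - 14\right)^{2} = \left(\left(\left(- \frac{2}{5}\right) \left(-2\right) + 38\right) - 14\right)^{2} = \left(\left(\frac{4}{5} + 38\right) - 14\right)^{2} = \left(\frac{194}{5} - 14\right)^{2} = \left(\frac{124}{5}\right)^{2} = \frac{15376}{25}$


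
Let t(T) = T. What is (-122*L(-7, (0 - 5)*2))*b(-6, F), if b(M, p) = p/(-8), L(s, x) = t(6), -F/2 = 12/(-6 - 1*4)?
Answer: 1098/5 ≈ 219.60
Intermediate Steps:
F = 12/5 (F = -24/(-6 - 1*4) = -24/(-6 - 4) = -24/(-10) = -24*(-1)/10 = -2*(-6/5) = 12/5 ≈ 2.4000)
L(s, x) = 6
b(M, p) = -p/8 (b(M, p) = p*(-⅛) = -p/8)
(-122*L(-7, (0 - 5)*2))*b(-6, F) = (-122*6)*(-⅛*12/5) = -732*(-3/10) = 1098/5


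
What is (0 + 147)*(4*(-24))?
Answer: -14112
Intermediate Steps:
(0 + 147)*(4*(-24)) = 147*(-96) = -14112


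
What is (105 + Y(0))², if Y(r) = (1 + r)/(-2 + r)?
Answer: 43681/4 ≈ 10920.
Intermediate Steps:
Y(r) = (1 + r)/(-2 + r)
(105 + Y(0))² = (105 + (1 + 0)/(-2 + 0))² = (105 + 1/(-2))² = (105 - ½*1)² = (105 - ½)² = (209/2)² = 43681/4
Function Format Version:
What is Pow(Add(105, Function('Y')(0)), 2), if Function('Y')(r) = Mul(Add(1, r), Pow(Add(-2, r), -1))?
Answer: Rational(43681, 4) ≈ 10920.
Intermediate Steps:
Function('Y')(r) = Mul(Pow(Add(-2, r), -1), Add(1, r))
Pow(Add(105, Function('Y')(0)), 2) = Pow(Add(105, Mul(Pow(Add(-2, 0), -1), Add(1, 0))), 2) = Pow(Add(105, Mul(Pow(-2, -1), 1)), 2) = Pow(Add(105, Mul(Rational(-1, 2), 1)), 2) = Pow(Add(105, Rational(-1, 2)), 2) = Pow(Rational(209, 2), 2) = Rational(43681, 4)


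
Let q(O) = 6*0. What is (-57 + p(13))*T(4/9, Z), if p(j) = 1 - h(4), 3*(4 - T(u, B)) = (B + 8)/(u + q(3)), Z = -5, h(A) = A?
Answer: -105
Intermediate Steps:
q(O) = 0
T(u, B) = 4 - (8 + B)/(3*u) (T(u, B) = 4 - (B + 8)/(3*(u + 0)) = 4 - (8 + B)/(3*u))
p(j) = -3 (p(j) = 1 - 1*4 = 1 - 4 = -3)
(-57 + p(13))*T(4/9, Z) = (-57 - 3)*((-8 - 1*(-5) + 12*(4/9))/(3*((4/9)))) = -20*(-8 + 5 + 12*(4*(⅑)))/(4*(⅑)) = -20*(-8 + 5 + 12*(4/9))/4/9 = -20*9*(-8 + 5 + 16/3)/4 = -20*9*7/(4*3) = -60*7/4 = -105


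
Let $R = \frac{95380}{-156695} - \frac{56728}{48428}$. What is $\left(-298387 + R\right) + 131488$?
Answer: $- \frac{63325706445257}{379421273} \approx -1.669 \cdot 10^{5}$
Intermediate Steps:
$R = - \frac{675402830}{379421273}$ ($R = 95380 \left(- \frac{1}{156695}\right) - \frac{14182}{12107} = - \frac{19076}{31339} - \frac{14182}{12107} = - \frac{675402830}{379421273} \approx -1.7801$)
$\left(-298387 + R\right) + 131488 = \left(-298387 - \frac{675402830}{379421273}\right) + 131488 = - \frac{113215050789481}{379421273} + 131488 = - \frac{63325706445257}{379421273}$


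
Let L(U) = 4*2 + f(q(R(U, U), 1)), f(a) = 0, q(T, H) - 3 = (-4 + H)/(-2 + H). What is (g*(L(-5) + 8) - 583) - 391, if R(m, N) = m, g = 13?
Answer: -766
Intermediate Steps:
q(T, H) = 3 + (-4 + H)/(-2 + H)
L(U) = 8 (L(U) = 4*2 + 0 = 8 + 0 = 8)
(g*(L(-5) + 8) - 583) - 391 = (13*(8 + 8) - 583) - 391 = (13*16 - 583) - 391 = (208 - 583) - 391 = -375 - 391 = -766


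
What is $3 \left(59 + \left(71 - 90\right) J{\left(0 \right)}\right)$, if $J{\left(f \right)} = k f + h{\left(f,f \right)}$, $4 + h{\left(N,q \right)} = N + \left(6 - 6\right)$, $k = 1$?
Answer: $405$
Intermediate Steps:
$h{\left(N,q \right)} = -4 + N$ ($h{\left(N,q \right)} = -4 + \left(N + \left(6 - 6\right)\right) = -4 + \left(N + 0\right) = -4 + N$)
$J{\left(f \right)} = -4 + 2 f$ ($J{\left(f \right)} = 1 f + \left(-4 + f\right) = f + \left(-4 + f\right) = -4 + 2 f$)
$3 \left(59 + \left(71 - 90\right) J{\left(0 \right)}\right) = 3 \left(59 + \left(71 - 90\right) \left(-4 + 2 \cdot 0\right)\right) = 3 \left(59 - 19 \left(-4 + 0\right)\right) = 3 \left(59 - -76\right) = 3 \left(59 + 76\right) = 3 \cdot 135 = 405$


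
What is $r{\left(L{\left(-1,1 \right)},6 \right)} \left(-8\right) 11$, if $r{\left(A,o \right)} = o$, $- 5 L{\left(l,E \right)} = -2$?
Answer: $-528$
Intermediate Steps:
$L{\left(l,E \right)} = \frac{2}{5}$ ($L{\left(l,E \right)} = \left(- \frac{1}{5}\right) \left(-2\right) = \frac{2}{5}$)
$r{\left(L{\left(-1,1 \right)},6 \right)} \left(-8\right) 11 = 6 \left(-8\right) 11 = \left(-48\right) 11 = -528$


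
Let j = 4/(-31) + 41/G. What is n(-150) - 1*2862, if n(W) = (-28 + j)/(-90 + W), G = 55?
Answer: -390361237/136400 ≈ -2861.9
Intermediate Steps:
j = 1051/1705 (j = 4/(-31) + 41/55 = 4*(-1/31) + 41*(1/55) = -4/31 + 41/55 = 1051/1705 ≈ 0.61642)
n(W) = -46689/(1705*(-90 + W)) (n(W) = (-28 + 1051/1705)/(-90 + W) = -46689/(1705*(-90 + W)))
n(-150) - 1*2862 = -46689/(-153450 + 1705*(-150)) - 1*2862 = -46689/(-153450 - 255750) - 2862 = -46689/(-409200) - 2862 = -46689*(-1/409200) - 2862 = 15563/136400 - 2862 = -390361237/136400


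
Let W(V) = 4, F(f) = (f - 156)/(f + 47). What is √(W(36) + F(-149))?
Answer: √72726/102 ≈ 2.6439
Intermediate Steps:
F(f) = (-156 + f)/(47 + f)
√(W(36) + F(-149)) = √(4 + (-156 - 149)/(47 - 149)) = √(4 - 305/(-102)) = √(4 - 1/102*(-305)) = √(4 + 305/102) = √(713/102) = √72726/102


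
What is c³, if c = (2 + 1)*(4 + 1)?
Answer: 3375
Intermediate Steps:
c = 15 (c = 3*5 = 15)
c³ = 15³ = 3375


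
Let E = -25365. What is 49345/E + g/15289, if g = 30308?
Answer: 2865343/77561097 ≈ 0.036943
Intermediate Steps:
49345/E + g/15289 = 49345/(-25365) + 30308/15289 = 49345*(-1/25365) + 30308*(1/15289) = -9869/5073 + 30308/15289 = 2865343/77561097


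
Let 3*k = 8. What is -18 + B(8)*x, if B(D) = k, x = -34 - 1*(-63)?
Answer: 178/3 ≈ 59.333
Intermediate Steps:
x = 29 (x = -34 + 63 = 29)
k = 8/3 (k = (1/3)*8 = 8/3 ≈ 2.6667)
B(D) = 8/3
-18 + B(8)*x = -18 + (8/3)*29 = -18 + 232/3 = 178/3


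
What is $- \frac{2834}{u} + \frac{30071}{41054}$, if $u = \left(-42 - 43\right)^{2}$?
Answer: $\frac{100915939}{296615150} \approx 0.34023$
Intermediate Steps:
$u = 7225$ ($u = \left(-85\right)^{2} = 7225$)
$- \frac{2834}{u} + \frac{30071}{41054} = - \frac{2834}{7225} + \frac{30071}{41054} = \frac{100915939}{296615150}$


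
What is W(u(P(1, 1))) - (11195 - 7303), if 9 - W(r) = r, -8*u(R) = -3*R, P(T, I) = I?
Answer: -31067/8 ≈ -3883.4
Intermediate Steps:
u(R) = 3*R/8 (u(R) = -(-3)*R/8 = 3*R/8)
W(r) = 9 - r
W(u(P(1, 1))) - (11195 - 7303) = (9 - 3/8) - (11195 - 7303) = (9 - 1*3/8) - 1*3892 = (9 - 3/8) - 3892 = 69/8 - 3892 = -31067/8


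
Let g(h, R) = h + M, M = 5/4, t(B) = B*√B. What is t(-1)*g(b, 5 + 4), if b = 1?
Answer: -9*I/4 ≈ -2.25*I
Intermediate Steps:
t(B) = B^(3/2)
M = 5/4 (M = 5*(¼) = 5/4 ≈ 1.2500)
g(h, R) = 5/4 + h (g(h, R) = h + 5/4 = 5/4 + h)
t(-1)*g(b, 5 + 4) = (-1)^(3/2)*(5/4 + 1) = -I*(9/4) = -9*I/4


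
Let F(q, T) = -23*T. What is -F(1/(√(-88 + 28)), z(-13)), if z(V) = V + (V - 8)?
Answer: -782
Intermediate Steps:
z(V) = -8 + 2*V (z(V) = V + (-8 + V) = -8 + 2*V)
-F(1/(√(-88 + 28)), z(-13)) = -(-23)*(-8 + 2*(-13)) = -(-23)*(-8 - 26) = -(-23)*(-34) = -1*782 = -782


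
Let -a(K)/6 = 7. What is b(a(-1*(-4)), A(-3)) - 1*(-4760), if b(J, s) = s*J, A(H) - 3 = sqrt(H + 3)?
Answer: 4634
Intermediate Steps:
a(K) = -42 (a(K) = -6*7 = -42)
A(H) = 3 + sqrt(3 + H) (A(H) = 3 + sqrt(H + 3) = 3 + sqrt(3 + H))
b(J, s) = J*s
b(a(-1*(-4)), A(-3)) - 1*(-4760) = -42*(3 + sqrt(3 - 3)) - 1*(-4760) = -42*(3 + sqrt(0)) + 4760 = -42*(3 + 0) + 4760 = -42*3 + 4760 = -126 + 4760 = 4634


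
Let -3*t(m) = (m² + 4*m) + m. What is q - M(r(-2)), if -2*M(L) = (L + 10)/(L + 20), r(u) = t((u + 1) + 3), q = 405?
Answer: 9319/23 ≈ 405.17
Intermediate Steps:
t(m) = -5*m/3 - m²/3 (t(m) = -((m² + 4*m) + m)/3 = -(m² + 5*m)/3 = -5*m/3 - m²/3)
r(u) = -(4 + u)*(9 + u)/3 (r(u) = -((u + 1) + 3)*(5 + ((u + 1) + 3))/3 = -((1 + u) + 3)*(5 + ((1 + u) + 3))/3 = -(4 + u)*(5 + (4 + u))/3 = -(4 + u)*(9 + u)/3)
M(L) = -(10 + L)/(2*(20 + L)) (M(L) = -(L + 10)/(2*(L + 20)) = -(10 + L)/(2*(20 + L)))
q - M(r(-2)) = 405 - (-10 - (-1)*(4 - 2)*(9 - 2)/3)/(2*(20 - (4 - 2)*(9 - 2)/3)) = 405 - (-10 - (-1)*2*7/3)/(2*(20 - ⅓*2*7)) = 405 - (-10 - 1*(-14/3))/(2*(20 - 14/3)) = 405 - (-10 + 14/3)/(2*46/3) = 405 - 3*(-16)/(2*46*3) = 405 - 1*(-4/23) = 405 + 4/23 = 9319/23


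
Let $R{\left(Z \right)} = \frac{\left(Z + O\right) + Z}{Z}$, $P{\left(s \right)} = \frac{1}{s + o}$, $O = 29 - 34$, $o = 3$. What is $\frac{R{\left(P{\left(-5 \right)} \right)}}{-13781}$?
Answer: $- \frac{12}{13781} \approx -0.00087076$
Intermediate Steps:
$O = -5$
$P{\left(s \right)} = \frac{1}{3 + s}$ ($P{\left(s \right)} = \frac{1}{s + 3} = \frac{1}{3 + s}$)
$R{\left(Z \right)} = \frac{-5 + 2 Z}{Z}$ ($R{\left(Z \right)} = \frac{\left(Z - 5\right) + Z}{Z} = \frac{\left(-5 + Z\right) + Z}{Z} = \frac{-5 + 2 Z}{Z}$)
$\frac{R{\left(P{\left(-5 \right)} \right)}}{-13781} = \frac{2 - \frac{5}{\frac{1}{3 - 5}}}{-13781} = \left(2 - \frac{5}{\frac{1}{-2}}\right) \left(- \frac{1}{13781}\right) = \left(2 - \frac{5}{- \frac{1}{2}}\right) \left(- \frac{1}{13781}\right) = \left(2 - -10\right) \left(- \frac{1}{13781}\right) = \left(2 + 10\right) \left(- \frac{1}{13781}\right) = 12 \left(- \frac{1}{13781}\right) = - \frac{12}{13781}$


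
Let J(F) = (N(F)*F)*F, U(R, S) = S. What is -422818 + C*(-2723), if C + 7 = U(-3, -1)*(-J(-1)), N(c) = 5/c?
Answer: -390142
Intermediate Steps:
J(F) = 5*F (J(F) = ((5/F)*F)*F = 5*F)
C = -12 (C = -7 - (-1)*5*(-1) = -7 - (-1)*(-5) = -7 - 1*5 = -7 - 5 = -12)
-422818 + C*(-2723) = -422818 - 12*(-2723) = -422818 + 32676 = -390142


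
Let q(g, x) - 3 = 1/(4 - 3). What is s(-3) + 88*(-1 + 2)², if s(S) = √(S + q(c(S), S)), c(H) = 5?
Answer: 89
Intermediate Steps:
q(g, x) = 4 (q(g, x) = 3 + 1/(4 - 3) = 3 + 1/1 = 3 + 1 = 4)
s(S) = √(4 + S) (s(S) = √(S + 4) = √(4 + S))
s(-3) + 88*(-1 + 2)² = √(4 - 3) + 88*(-1 + 2)² = √1 + 88*1² = 1 + 88*1 = 1 + 88 = 89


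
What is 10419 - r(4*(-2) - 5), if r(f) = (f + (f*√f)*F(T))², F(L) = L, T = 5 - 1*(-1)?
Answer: 89342 - 2028*I*√13 ≈ 89342.0 - 7312.1*I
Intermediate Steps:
T = 6 (T = 5 + 1 = 6)
r(f) = (f + 6*f^(3/2))² (r(f) = (f + (f*√f)*6)² = (f + f^(3/2)*6)² = (f + 6*f^(3/2))²)
10419 - r(4*(-2) - 5) = 10419 - ((4*(-2) - 5) + 6*(4*(-2) - 5)^(3/2))² = 10419 - ((-8 - 5) + 6*(-8 - 5)^(3/2))² = 10419 - (-13 + 6*(-13)^(3/2))² = 10419 - (-13 + 6*(-13*I*√13))² = 10419 - (-13 - 78*I*√13)²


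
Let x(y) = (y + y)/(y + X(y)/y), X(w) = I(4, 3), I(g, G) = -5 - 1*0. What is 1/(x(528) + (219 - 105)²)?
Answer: 278779/3623569452 ≈ 7.6935e-5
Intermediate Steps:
I(g, G) = -5 (I(g, G) = -5 + 0 = -5)
X(w) = -5
x(y) = 2*y/(y - 5/y) (x(y) = (y + y)/(y - 5/y) = (2*y)/(y - 5/y) = 2*y/(y - 5/y))
1/(x(528) + (219 - 105)²) = 1/(2*528²/(-5 + 528²) + (219 - 105)²) = 1/(2*278784/(-5 + 278784) + 114²) = 1/(2*278784/278779 + 12996) = 1/(2*278784*(1/278779) + 12996) = 1/(557568/278779 + 12996) = 1/(3623569452/278779) = 278779/3623569452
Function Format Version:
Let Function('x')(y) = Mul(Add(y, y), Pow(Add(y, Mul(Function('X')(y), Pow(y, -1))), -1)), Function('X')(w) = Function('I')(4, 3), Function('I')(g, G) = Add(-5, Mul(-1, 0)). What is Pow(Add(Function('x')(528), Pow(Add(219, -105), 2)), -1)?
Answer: Rational(278779, 3623569452) ≈ 7.6935e-5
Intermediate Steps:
Function('I')(g, G) = -5 (Function('I')(g, G) = Add(-5, 0) = -5)
Function('X')(w) = -5
Function('x')(y) = Mul(2, y, Pow(Add(y, Mul(-5, Pow(y, -1))), -1)) (Function('x')(y) = Mul(Add(y, y), Pow(Add(y, Mul(-5, Pow(y, -1))), -1)) = Mul(Mul(2, y), Pow(Add(y, Mul(-5, Pow(y, -1))), -1)) = Mul(2, y, Pow(Add(y, Mul(-5, Pow(y, -1))), -1)))
Pow(Add(Function('x')(528), Pow(Add(219, -105), 2)), -1) = Pow(Add(Mul(2, Pow(528, 2), Pow(Add(-5, Pow(528, 2)), -1)), Pow(Add(219, -105), 2)), -1) = Pow(Add(Mul(2, 278784, Pow(Add(-5, 278784), -1)), Pow(114, 2)), -1) = Pow(Add(Mul(2, 278784, Pow(278779, -1)), 12996), -1) = Pow(Add(Mul(2, 278784, Rational(1, 278779)), 12996), -1) = Pow(Add(Rational(557568, 278779), 12996), -1) = Pow(Rational(3623569452, 278779), -1) = Rational(278779, 3623569452)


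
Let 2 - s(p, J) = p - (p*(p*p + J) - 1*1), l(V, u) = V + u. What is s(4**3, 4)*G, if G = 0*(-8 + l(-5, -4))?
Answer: 0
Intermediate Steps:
s(p, J) = 1 - p + p*(J + p**2) (s(p, J) = 2 - (p - (p*(p*p + J) - 1*1)) = 2 - (p - (p*(p**2 + J) - 1)) = 2 - (p - (p*(J + p**2) - 1)) = 2 - (p - (-1 + p*(J + p**2))) = 2 - (p + (1 - p*(J + p**2))) = 2 - (1 + p - p*(J + p**2)) = 2 + (-1 - p + p*(J + p**2)) = 1 - p + p*(J + p**2))
G = 0 (G = 0*(-8 + (-5 - 4)) = 0*(-8 - 9) = 0*(-17) = 0)
s(4**3, 4)*G = (1 + (4**3)**3 - 1*4**3 + 4*4**3)*0 = (1 + 64**3 - 1*64 + 4*64)*0 = (1 + 262144 - 64 + 256)*0 = 262337*0 = 0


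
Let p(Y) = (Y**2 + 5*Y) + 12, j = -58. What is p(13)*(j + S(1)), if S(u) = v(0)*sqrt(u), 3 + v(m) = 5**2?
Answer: -8856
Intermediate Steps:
v(m) = 22 (v(m) = -3 + 5**2 = -3 + 25 = 22)
S(u) = 22*sqrt(u)
p(Y) = 12 + Y**2 + 5*Y
p(13)*(j + S(1)) = (12 + 13**2 + 5*13)*(-58 + 22*sqrt(1)) = (12 + 169 + 65)*(-58 + 22*1) = 246*(-58 + 22) = 246*(-36) = -8856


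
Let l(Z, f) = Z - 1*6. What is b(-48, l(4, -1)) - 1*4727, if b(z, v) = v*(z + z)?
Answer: -4535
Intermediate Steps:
l(Z, f) = -6 + Z (l(Z, f) = Z - 6 = -6 + Z)
b(z, v) = 2*v*z (b(z, v) = v*(2*z) = 2*v*z)
b(-48, l(4, -1)) - 1*4727 = 2*(-6 + 4)*(-48) - 1*4727 = 2*(-2)*(-48) - 4727 = 192 - 4727 = -4535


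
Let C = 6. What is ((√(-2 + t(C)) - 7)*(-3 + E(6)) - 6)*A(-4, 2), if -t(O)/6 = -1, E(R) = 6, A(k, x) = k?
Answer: 84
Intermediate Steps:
t(O) = 6 (t(O) = -6*(-1) = 6)
((√(-2 + t(C)) - 7)*(-3 + E(6)) - 6)*A(-4, 2) = ((√(-2 + 6) - 7)*(-3 + 6) - 6)*(-4) = ((√4 - 7)*3 - 6)*(-4) = ((2 - 7)*3 - 6)*(-4) = (-5*3 - 6)*(-4) = (-15 - 6)*(-4) = -21*(-4) = 84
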